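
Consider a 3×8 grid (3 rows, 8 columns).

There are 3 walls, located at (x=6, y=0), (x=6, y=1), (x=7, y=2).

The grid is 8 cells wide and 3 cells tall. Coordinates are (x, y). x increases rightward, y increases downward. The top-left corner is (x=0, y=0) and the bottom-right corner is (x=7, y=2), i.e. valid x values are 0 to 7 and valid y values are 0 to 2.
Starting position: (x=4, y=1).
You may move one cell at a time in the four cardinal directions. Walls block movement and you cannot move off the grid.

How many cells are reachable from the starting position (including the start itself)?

Answer: Reachable cells: 19

Derivation:
BFS flood-fill from (x=4, y=1):
  Distance 0: (x=4, y=1)
  Distance 1: (x=4, y=0), (x=3, y=1), (x=5, y=1), (x=4, y=2)
  Distance 2: (x=3, y=0), (x=5, y=0), (x=2, y=1), (x=3, y=2), (x=5, y=2)
  Distance 3: (x=2, y=0), (x=1, y=1), (x=2, y=2), (x=6, y=2)
  Distance 4: (x=1, y=0), (x=0, y=1), (x=1, y=2)
  Distance 5: (x=0, y=0), (x=0, y=2)
Total reachable: 19 (grid has 21 open cells total)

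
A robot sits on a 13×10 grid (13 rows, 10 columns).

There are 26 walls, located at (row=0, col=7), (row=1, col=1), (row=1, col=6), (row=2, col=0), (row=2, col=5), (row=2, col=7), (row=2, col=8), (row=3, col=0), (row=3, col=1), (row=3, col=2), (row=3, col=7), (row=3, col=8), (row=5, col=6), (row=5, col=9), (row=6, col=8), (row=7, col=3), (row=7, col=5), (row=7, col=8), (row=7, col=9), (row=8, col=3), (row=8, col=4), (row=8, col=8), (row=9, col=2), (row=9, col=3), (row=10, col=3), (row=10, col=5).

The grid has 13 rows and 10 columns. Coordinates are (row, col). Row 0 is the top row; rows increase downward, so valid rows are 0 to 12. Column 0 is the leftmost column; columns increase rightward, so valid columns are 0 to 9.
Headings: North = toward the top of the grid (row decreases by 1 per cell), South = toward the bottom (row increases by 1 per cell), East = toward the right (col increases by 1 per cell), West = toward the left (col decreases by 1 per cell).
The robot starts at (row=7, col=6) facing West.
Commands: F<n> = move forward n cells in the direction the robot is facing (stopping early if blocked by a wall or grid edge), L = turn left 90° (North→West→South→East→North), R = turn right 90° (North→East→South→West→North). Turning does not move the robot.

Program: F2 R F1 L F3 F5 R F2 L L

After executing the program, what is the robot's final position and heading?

Answer: Final position: (row=4, col=0), facing South

Derivation:
Start: (row=7, col=6), facing West
  F2: move forward 0/2 (blocked), now at (row=7, col=6)
  R: turn right, now facing North
  F1: move forward 1, now at (row=6, col=6)
  L: turn left, now facing West
  F3: move forward 3, now at (row=6, col=3)
  F5: move forward 3/5 (blocked), now at (row=6, col=0)
  R: turn right, now facing North
  F2: move forward 2, now at (row=4, col=0)
  L: turn left, now facing West
  L: turn left, now facing South
Final: (row=4, col=0), facing South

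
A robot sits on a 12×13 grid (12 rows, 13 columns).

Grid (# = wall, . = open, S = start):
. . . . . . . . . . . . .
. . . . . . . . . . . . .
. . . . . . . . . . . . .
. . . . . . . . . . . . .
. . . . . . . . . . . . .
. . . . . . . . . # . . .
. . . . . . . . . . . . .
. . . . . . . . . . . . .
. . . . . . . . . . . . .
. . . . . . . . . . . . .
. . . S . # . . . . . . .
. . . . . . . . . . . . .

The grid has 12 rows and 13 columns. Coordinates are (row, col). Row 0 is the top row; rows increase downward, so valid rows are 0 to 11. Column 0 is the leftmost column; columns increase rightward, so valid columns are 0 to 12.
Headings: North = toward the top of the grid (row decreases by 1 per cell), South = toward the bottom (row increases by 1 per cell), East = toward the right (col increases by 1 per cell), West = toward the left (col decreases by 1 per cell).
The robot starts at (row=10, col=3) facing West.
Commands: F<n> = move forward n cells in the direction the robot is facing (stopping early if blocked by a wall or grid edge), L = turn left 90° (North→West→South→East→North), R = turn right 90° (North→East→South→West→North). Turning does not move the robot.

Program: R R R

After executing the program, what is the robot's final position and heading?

Answer: Final position: (row=10, col=3), facing South

Derivation:
Start: (row=10, col=3), facing West
  R: turn right, now facing North
  R: turn right, now facing East
  R: turn right, now facing South
Final: (row=10, col=3), facing South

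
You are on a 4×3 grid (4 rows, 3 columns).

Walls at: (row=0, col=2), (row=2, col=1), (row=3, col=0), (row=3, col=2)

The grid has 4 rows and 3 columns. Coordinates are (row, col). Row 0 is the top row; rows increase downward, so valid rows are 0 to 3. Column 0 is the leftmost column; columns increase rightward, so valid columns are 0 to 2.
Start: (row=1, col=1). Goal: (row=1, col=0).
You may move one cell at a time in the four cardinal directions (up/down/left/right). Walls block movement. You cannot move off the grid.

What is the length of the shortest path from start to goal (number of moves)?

Answer: Shortest path length: 1

Derivation:
BFS from (row=1, col=1) until reaching (row=1, col=0):
  Distance 0: (row=1, col=1)
  Distance 1: (row=0, col=1), (row=1, col=0), (row=1, col=2)  <- goal reached here
One shortest path (1 moves): (row=1, col=1) -> (row=1, col=0)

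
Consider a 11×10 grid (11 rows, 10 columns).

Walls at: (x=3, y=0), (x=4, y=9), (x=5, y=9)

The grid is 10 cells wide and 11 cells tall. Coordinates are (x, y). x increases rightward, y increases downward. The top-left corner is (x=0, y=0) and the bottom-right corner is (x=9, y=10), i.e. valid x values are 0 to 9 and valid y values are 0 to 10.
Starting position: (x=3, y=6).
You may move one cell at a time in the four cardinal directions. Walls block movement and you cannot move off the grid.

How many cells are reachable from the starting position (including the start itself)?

BFS flood-fill from (x=3, y=6):
  Distance 0: (x=3, y=6)
  Distance 1: (x=3, y=5), (x=2, y=6), (x=4, y=6), (x=3, y=7)
  Distance 2: (x=3, y=4), (x=2, y=5), (x=4, y=5), (x=1, y=6), (x=5, y=6), (x=2, y=7), (x=4, y=7), (x=3, y=8)
  Distance 3: (x=3, y=3), (x=2, y=4), (x=4, y=4), (x=1, y=5), (x=5, y=5), (x=0, y=6), (x=6, y=6), (x=1, y=7), (x=5, y=7), (x=2, y=8), (x=4, y=8), (x=3, y=9)
  Distance 4: (x=3, y=2), (x=2, y=3), (x=4, y=3), (x=1, y=4), (x=5, y=4), (x=0, y=5), (x=6, y=5), (x=7, y=6), (x=0, y=7), (x=6, y=7), (x=1, y=8), (x=5, y=8), (x=2, y=9), (x=3, y=10)
  Distance 5: (x=3, y=1), (x=2, y=2), (x=4, y=2), (x=1, y=3), (x=5, y=3), (x=0, y=4), (x=6, y=4), (x=7, y=5), (x=8, y=6), (x=7, y=7), (x=0, y=8), (x=6, y=8), (x=1, y=9), (x=2, y=10), (x=4, y=10)
  Distance 6: (x=2, y=1), (x=4, y=1), (x=1, y=2), (x=5, y=2), (x=0, y=3), (x=6, y=3), (x=7, y=4), (x=8, y=5), (x=9, y=6), (x=8, y=7), (x=7, y=8), (x=0, y=9), (x=6, y=9), (x=1, y=10), (x=5, y=10)
  Distance 7: (x=2, y=0), (x=4, y=0), (x=1, y=1), (x=5, y=1), (x=0, y=2), (x=6, y=2), (x=7, y=3), (x=8, y=4), (x=9, y=5), (x=9, y=7), (x=8, y=8), (x=7, y=9), (x=0, y=10), (x=6, y=10)
  Distance 8: (x=1, y=0), (x=5, y=0), (x=0, y=1), (x=6, y=1), (x=7, y=2), (x=8, y=3), (x=9, y=4), (x=9, y=8), (x=8, y=9), (x=7, y=10)
  Distance 9: (x=0, y=0), (x=6, y=0), (x=7, y=1), (x=8, y=2), (x=9, y=3), (x=9, y=9), (x=8, y=10)
  Distance 10: (x=7, y=0), (x=8, y=1), (x=9, y=2), (x=9, y=10)
  Distance 11: (x=8, y=0), (x=9, y=1)
  Distance 12: (x=9, y=0)
Total reachable: 107 (grid has 107 open cells total)

Answer: Reachable cells: 107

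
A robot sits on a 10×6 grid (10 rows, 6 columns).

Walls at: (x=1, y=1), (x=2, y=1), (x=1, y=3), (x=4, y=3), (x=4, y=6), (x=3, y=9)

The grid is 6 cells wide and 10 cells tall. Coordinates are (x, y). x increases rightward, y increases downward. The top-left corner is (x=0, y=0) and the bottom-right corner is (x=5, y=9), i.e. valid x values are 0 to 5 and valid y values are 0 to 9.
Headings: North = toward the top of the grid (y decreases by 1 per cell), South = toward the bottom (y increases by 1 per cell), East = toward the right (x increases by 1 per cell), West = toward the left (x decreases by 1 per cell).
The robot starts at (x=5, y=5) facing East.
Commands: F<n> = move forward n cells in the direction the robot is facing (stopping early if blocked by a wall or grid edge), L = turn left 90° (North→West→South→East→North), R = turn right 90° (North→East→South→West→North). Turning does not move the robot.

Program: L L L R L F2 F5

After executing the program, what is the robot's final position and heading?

Start: (x=5, y=5), facing East
  L: turn left, now facing North
  L: turn left, now facing West
  L: turn left, now facing South
  R: turn right, now facing West
  L: turn left, now facing South
  F2: move forward 2, now at (x=5, y=7)
  F5: move forward 2/5 (blocked), now at (x=5, y=9)
Final: (x=5, y=9), facing South

Answer: Final position: (x=5, y=9), facing South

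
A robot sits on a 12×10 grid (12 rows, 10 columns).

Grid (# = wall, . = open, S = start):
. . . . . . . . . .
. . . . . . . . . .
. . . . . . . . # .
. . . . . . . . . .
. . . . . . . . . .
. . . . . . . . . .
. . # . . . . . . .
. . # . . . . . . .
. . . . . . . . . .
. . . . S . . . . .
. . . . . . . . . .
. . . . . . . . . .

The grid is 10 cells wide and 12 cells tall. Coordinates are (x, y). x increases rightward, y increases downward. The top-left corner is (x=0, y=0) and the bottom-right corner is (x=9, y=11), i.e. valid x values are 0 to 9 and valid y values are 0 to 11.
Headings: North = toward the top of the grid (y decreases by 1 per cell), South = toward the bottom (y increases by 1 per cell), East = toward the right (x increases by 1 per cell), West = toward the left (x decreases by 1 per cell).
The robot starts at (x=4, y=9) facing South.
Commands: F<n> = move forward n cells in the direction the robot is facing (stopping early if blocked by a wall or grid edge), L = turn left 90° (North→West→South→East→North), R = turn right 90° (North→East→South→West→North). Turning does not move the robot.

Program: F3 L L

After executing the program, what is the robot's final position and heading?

Start: (x=4, y=9), facing South
  F3: move forward 2/3 (blocked), now at (x=4, y=11)
  L: turn left, now facing East
  L: turn left, now facing North
Final: (x=4, y=11), facing North

Answer: Final position: (x=4, y=11), facing North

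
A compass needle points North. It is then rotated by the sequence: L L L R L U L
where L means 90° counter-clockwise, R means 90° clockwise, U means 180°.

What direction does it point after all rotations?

Start: North
  L (left (90° counter-clockwise)) -> West
  L (left (90° counter-clockwise)) -> South
  L (left (90° counter-clockwise)) -> East
  R (right (90° clockwise)) -> South
  L (left (90° counter-clockwise)) -> East
  U (U-turn (180°)) -> West
  L (left (90° counter-clockwise)) -> South
Final: South

Answer: Final heading: South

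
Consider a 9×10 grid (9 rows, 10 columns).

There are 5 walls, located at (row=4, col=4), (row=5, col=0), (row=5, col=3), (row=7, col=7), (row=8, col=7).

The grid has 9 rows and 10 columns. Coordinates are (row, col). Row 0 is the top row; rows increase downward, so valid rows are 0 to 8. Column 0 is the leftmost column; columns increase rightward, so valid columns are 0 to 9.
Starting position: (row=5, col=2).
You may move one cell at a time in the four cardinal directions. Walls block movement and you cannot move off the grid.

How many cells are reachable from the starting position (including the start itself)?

Answer: Reachable cells: 85

Derivation:
BFS flood-fill from (row=5, col=2):
  Distance 0: (row=5, col=2)
  Distance 1: (row=4, col=2), (row=5, col=1), (row=6, col=2)
  Distance 2: (row=3, col=2), (row=4, col=1), (row=4, col=3), (row=6, col=1), (row=6, col=3), (row=7, col=2)
  Distance 3: (row=2, col=2), (row=3, col=1), (row=3, col=3), (row=4, col=0), (row=6, col=0), (row=6, col=4), (row=7, col=1), (row=7, col=3), (row=8, col=2)
  Distance 4: (row=1, col=2), (row=2, col=1), (row=2, col=3), (row=3, col=0), (row=3, col=4), (row=5, col=4), (row=6, col=5), (row=7, col=0), (row=7, col=4), (row=8, col=1), (row=8, col=3)
  Distance 5: (row=0, col=2), (row=1, col=1), (row=1, col=3), (row=2, col=0), (row=2, col=4), (row=3, col=5), (row=5, col=5), (row=6, col=6), (row=7, col=5), (row=8, col=0), (row=8, col=4)
  Distance 6: (row=0, col=1), (row=0, col=3), (row=1, col=0), (row=1, col=4), (row=2, col=5), (row=3, col=6), (row=4, col=5), (row=5, col=6), (row=6, col=7), (row=7, col=6), (row=8, col=5)
  Distance 7: (row=0, col=0), (row=0, col=4), (row=1, col=5), (row=2, col=6), (row=3, col=7), (row=4, col=6), (row=5, col=7), (row=6, col=8), (row=8, col=6)
  Distance 8: (row=0, col=5), (row=1, col=6), (row=2, col=7), (row=3, col=8), (row=4, col=7), (row=5, col=8), (row=6, col=9), (row=7, col=8)
  Distance 9: (row=0, col=6), (row=1, col=7), (row=2, col=8), (row=3, col=9), (row=4, col=8), (row=5, col=9), (row=7, col=9), (row=8, col=8)
  Distance 10: (row=0, col=7), (row=1, col=8), (row=2, col=9), (row=4, col=9), (row=8, col=9)
  Distance 11: (row=0, col=8), (row=1, col=9)
  Distance 12: (row=0, col=9)
Total reachable: 85 (grid has 85 open cells total)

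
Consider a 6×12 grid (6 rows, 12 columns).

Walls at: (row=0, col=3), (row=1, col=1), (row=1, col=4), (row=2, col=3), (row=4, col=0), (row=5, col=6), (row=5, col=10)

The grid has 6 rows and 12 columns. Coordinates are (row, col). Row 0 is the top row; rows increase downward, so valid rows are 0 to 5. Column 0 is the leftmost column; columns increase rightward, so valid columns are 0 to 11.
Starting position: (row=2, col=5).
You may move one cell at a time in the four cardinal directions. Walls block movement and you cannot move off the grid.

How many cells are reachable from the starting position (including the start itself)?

Answer: Reachable cells: 65

Derivation:
BFS flood-fill from (row=2, col=5):
  Distance 0: (row=2, col=5)
  Distance 1: (row=1, col=5), (row=2, col=4), (row=2, col=6), (row=3, col=5)
  Distance 2: (row=0, col=5), (row=1, col=6), (row=2, col=7), (row=3, col=4), (row=3, col=6), (row=4, col=5)
  Distance 3: (row=0, col=4), (row=0, col=6), (row=1, col=7), (row=2, col=8), (row=3, col=3), (row=3, col=7), (row=4, col=4), (row=4, col=6), (row=5, col=5)
  Distance 4: (row=0, col=7), (row=1, col=8), (row=2, col=9), (row=3, col=2), (row=3, col=8), (row=4, col=3), (row=4, col=7), (row=5, col=4)
  Distance 5: (row=0, col=8), (row=1, col=9), (row=2, col=2), (row=2, col=10), (row=3, col=1), (row=3, col=9), (row=4, col=2), (row=4, col=8), (row=5, col=3), (row=5, col=7)
  Distance 6: (row=0, col=9), (row=1, col=2), (row=1, col=10), (row=2, col=1), (row=2, col=11), (row=3, col=0), (row=3, col=10), (row=4, col=1), (row=4, col=9), (row=5, col=2), (row=5, col=8)
  Distance 7: (row=0, col=2), (row=0, col=10), (row=1, col=3), (row=1, col=11), (row=2, col=0), (row=3, col=11), (row=4, col=10), (row=5, col=1), (row=5, col=9)
  Distance 8: (row=0, col=1), (row=0, col=11), (row=1, col=0), (row=4, col=11), (row=5, col=0)
  Distance 9: (row=0, col=0), (row=5, col=11)
Total reachable: 65 (grid has 65 open cells total)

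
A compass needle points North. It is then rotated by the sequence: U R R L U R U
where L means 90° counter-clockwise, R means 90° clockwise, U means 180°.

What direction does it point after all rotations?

Answer: Final heading: North

Derivation:
Start: North
  U (U-turn (180°)) -> South
  R (right (90° clockwise)) -> West
  R (right (90° clockwise)) -> North
  L (left (90° counter-clockwise)) -> West
  U (U-turn (180°)) -> East
  R (right (90° clockwise)) -> South
  U (U-turn (180°)) -> North
Final: North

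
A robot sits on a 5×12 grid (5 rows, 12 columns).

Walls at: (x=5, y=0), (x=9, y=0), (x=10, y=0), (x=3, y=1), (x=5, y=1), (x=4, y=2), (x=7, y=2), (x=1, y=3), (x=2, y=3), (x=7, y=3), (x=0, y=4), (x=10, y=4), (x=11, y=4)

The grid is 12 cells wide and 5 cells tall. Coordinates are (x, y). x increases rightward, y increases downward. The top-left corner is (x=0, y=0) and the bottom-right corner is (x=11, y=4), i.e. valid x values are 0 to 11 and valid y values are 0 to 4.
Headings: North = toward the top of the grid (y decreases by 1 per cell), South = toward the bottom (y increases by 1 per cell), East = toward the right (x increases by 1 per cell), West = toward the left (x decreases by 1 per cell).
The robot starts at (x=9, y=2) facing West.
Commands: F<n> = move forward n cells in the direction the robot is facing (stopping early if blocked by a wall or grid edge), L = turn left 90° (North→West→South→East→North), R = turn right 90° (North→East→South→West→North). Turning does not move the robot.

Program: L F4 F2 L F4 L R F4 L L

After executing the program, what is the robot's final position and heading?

Start: (x=9, y=2), facing West
  L: turn left, now facing South
  F4: move forward 2/4 (blocked), now at (x=9, y=4)
  F2: move forward 0/2 (blocked), now at (x=9, y=4)
  L: turn left, now facing East
  F4: move forward 0/4 (blocked), now at (x=9, y=4)
  L: turn left, now facing North
  R: turn right, now facing East
  F4: move forward 0/4 (blocked), now at (x=9, y=4)
  L: turn left, now facing North
  L: turn left, now facing West
Final: (x=9, y=4), facing West

Answer: Final position: (x=9, y=4), facing West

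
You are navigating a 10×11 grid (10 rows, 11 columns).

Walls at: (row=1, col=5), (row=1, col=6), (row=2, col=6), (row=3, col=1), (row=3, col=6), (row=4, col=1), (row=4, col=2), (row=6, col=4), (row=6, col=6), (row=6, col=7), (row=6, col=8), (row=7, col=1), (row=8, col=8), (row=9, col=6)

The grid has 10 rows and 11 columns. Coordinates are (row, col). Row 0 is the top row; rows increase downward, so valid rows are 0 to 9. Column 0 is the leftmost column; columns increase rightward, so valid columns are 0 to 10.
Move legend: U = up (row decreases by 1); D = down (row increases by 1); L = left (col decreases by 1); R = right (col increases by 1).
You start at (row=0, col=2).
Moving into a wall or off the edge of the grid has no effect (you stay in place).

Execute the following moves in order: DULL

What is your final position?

Start: (row=0, col=2)
  D (down): (row=0, col=2) -> (row=1, col=2)
  U (up): (row=1, col=2) -> (row=0, col=2)
  L (left): (row=0, col=2) -> (row=0, col=1)
  L (left): (row=0, col=1) -> (row=0, col=0)
Final: (row=0, col=0)

Answer: Final position: (row=0, col=0)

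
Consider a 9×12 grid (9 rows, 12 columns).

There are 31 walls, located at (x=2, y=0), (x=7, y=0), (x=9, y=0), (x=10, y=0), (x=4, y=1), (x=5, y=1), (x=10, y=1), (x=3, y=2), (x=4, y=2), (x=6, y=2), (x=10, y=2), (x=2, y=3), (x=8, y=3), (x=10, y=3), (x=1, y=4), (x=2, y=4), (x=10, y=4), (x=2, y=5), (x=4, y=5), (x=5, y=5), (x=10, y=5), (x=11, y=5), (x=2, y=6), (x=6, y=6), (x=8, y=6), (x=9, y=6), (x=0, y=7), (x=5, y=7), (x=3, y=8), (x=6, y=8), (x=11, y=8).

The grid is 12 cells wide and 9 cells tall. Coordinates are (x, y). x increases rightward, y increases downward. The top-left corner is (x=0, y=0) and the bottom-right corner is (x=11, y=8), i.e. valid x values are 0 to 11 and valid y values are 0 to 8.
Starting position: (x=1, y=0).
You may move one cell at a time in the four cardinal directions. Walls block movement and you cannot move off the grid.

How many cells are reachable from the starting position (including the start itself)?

Answer: Reachable cells: 72

Derivation:
BFS flood-fill from (x=1, y=0):
  Distance 0: (x=1, y=0)
  Distance 1: (x=0, y=0), (x=1, y=1)
  Distance 2: (x=0, y=1), (x=2, y=1), (x=1, y=2)
  Distance 3: (x=3, y=1), (x=0, y=2), (x=2, y=2), (x=1, y=3)
  Distance 4: (x=3, y=0), (x=0, y=3)
  Distance 5: (x=4, y=0), (x=0, y=4)
  Distance 6: (x=5, y=0), (x=0, y=5)
  Distance 7: (x=6, y=0), (x=1, y=5), (x=0, y=6)
  Distance 8: (x=6, y=1), (x=1, y=6)
  Distance 9: (x=7, y=1), (x=1, y=7)
  Distance 10: (x=8, y=1), (x=7, y=2), (x=2, y=7), (x=1, y=8)
  Distance 11: (x=8, y=0), (x=9, y=1), (x=8, y=2), (x=7, y=3), (x=3, y=7), (x=0, y=8), (x=2, y=8)
  Distance 12: (x=9, y=2), (x=6, y=3), (x=7, y=4), (x=3, y=6), (x=4, y=7)
  Distance 13: (x=5, y=3), (x=9, y=3), (x=6, y=4), (x=8, y=4), (x=3, y=5), (x=7, y=5), (x=4, y=6), (x=4, y=8)
  Distance 14: (x=5, y=2), (x=4, y=3), (x=3, y=4), (x=5, y=4), (x=9, y=4), (x=6, y=5), (x=8, y=5), (x=5, y=6), (x=7, y=6), (x=5, y=8)
  Distance 15: (x=3, y=3), (x=4, y=4), (x=9, y=5), (x=7, y=7)
  Distance 16: (x=6, y=7), (x=8, y=7), (x=7, y=8)
  Distance 17: (x=9, y=7), (x=8, y=8)
  Distance 18: (x=10, y=7), (x=9, y=8)
  Distance 19: (x=10, y=6), (x=11, y=7), (x=10, y=8)
  Distance 20: (x=11, y=6)
Total reachable: 72 (grid has 77 open cells total)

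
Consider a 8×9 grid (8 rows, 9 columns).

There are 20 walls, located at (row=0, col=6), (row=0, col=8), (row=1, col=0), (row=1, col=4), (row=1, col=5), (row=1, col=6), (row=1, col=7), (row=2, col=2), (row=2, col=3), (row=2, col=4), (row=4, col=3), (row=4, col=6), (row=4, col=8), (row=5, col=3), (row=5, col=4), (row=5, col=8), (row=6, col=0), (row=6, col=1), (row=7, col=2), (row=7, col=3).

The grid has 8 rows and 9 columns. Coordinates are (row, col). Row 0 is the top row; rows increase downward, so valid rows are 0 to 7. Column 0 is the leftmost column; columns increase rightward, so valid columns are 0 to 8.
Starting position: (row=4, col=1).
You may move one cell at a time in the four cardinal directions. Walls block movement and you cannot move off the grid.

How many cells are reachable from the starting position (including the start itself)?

BFS flood-fill from (row=4, col=1):
  Distance 0: (row=4, col=1)
  Distance 1: (row=3, col=1), (row=4, col=0), (row=4, col=2), (row=5, col=1)
  Distance 2: (row=2, col=1), (row=3, col=0), (row=3, col=2), (row=5, col=0), (row=5, col=2)
  Distance 3: (row=1, col=1), (row=2, col=0), (row=3, col=3), (row=6, col=2)
  Distance 4: (row=0, col=1), (row=1, col=2), (row=3, col=4), (row=6, col=3)
  Distance 5: (row=0, col=0), (row=0, col=2), (row=1, col=3), (row=3, col=5), (row=4, col=4), (row=6, col=4)
  Distance 6: (row=0, col=3), (row=2, col=5), (row=3, col=6), (row=4, col=5), (row=6, col=5), (row=7, col=4)
  Distance 7: (row=0, col=4), (row=2, col=6), (row=3, col=7), (row=5, col=5), (row=6, col=6), (row=7, col=5)
  Distance 8: (row=0, col=5), (row=2, col=7), (row=3, col=8), (row=4, col=7), (row=5, col=6), (row=6, col=7), (row=7, col=6)
  Distance 9: (row=2, col=8), (row=5, col=7), (row=6, col=8), (row=7, col=7)
  Distance 10: (row=1, col=8), (row=7, col=8)
Total reachable: 49 (grid has 52 open cells total)

Answer: Reachable cells: 49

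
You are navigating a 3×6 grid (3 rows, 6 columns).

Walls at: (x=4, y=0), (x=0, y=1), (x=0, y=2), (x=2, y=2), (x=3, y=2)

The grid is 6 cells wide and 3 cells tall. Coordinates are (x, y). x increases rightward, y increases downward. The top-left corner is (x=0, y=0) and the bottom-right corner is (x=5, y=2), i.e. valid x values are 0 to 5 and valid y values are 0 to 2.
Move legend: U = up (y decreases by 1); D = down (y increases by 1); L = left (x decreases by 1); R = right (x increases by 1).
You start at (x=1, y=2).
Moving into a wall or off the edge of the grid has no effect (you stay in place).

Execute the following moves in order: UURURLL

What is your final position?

Answer: Final position: (x=1, y=0)

Derivation:
Start: (x=1, y=2)
  U (up): (x=1, y=2) -> (x=1, y=1)
  U (up): (x=1, y=1) -> (x=1, y=0)
  R (right): (x=1, y=0) -> (x=2, y=0)
  U (up): blocked, stay at (x=2, y=0)
  R (right): (x=2, y=0) -> (x=3, y=0)
  L (left): (x=3, y=0) -> (x=2, y=0)
  L (left): (x=2, y=0) -> (x=1, y=0)
Final: (x=1, y=0)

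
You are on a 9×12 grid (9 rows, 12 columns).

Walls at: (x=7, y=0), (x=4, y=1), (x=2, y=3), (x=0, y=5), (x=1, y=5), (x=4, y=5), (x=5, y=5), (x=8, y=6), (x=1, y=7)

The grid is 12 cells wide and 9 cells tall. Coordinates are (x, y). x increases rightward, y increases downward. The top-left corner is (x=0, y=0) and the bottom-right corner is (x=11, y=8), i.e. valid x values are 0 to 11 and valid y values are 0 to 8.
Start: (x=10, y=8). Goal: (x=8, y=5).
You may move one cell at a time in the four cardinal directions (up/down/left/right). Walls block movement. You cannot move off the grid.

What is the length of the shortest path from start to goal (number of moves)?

BFS from (x=10, y=8) until reaching (x=8, y=5):
  Distance 0: (x=10, y=8)
  Distance 1: (x=10, y=7), (x=9, y=8), (x=11, y=8)
  Distance 2: (x=10, y=6), (x=9, y=7), (x=11, y=7), (x=8, y=8)
  Distance 3: (x=10, y=5), (x=9, y=6), (x=11, y=6), (x=8, y=7), (x=7, y=8)
  Distance 4: (x=10, y=4), (x=9, y=5), (x=11, y=5), (x=7, y=7), (x=6, y=8)
  Distance 5: (x=10, y=3), (x=9, y=4), (x=11, y=4), (x=8, y=5), (x=7, y=6), (x=6, y=7), (x=5, y=8)  <- goal reached here
One shortest path (5 moves): (x=10, y=8) -> (x=9, y=8) -> (x=9, y=7) -> (x=9, y=6) -> (x=9, y=5) -> (x=8, y=5)

Answer: Shortest path length: 5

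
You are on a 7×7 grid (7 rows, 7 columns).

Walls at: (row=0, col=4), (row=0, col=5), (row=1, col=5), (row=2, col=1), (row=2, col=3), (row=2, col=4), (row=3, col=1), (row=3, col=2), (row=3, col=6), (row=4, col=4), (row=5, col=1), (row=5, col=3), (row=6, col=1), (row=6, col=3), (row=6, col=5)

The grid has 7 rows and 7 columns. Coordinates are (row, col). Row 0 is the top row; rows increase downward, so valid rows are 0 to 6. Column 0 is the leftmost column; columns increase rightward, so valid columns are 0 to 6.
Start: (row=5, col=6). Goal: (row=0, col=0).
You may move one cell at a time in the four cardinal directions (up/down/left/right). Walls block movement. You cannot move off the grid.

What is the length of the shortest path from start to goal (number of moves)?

BFS from (row=5, col=6) until reaching (row=0, col=0):
  Distance 0: (row=5, col=6)
  Distance 1: (row=4, col=6), (row=5, col=5), (row=6, col=6)
  Distance 2: (row=4, col=5), (row=5, col=4)
  Distance 3: (row=3, col=5), (row=6, col=4)
  Distance 4: (row=2, col=5), (row=3, col=4)
  Distance 5: (row=2, col=6), (row=3, col=3)
  Distance 6: (row=1, col=6), (row=4, col=3)
  Distance 7: (row=0, col=6), (row=4, col=2)
  Distance 8: (row=4, col=1), (row=5, col=2)
  Distance 9: (row=4, col=0), (row=6, col=2)
  Distance 10: (row=3, col=0), (row=5, col=0)
  Distance 11: (row=2, col=0), (row=6, col=0)
  Distance 12: (row=1, col=0)
  Distance 13: (row=0, col=0), (row=1, col=1)  <- goal reached here
One shortest path (13 moves): (row=5, col=6) -> (row=5, col=5) -> (row=4, col=5) -> (row=3, col=5) -> (row=3, col=4) -> (row=3, col=3) -> (row=4, col=3) -> (row=4, col=2) -> (row=4, col=1) -> (row=4, col=0) -> (row=3, col=0) -> (row=2, col=0) -> (row=1, col=0) -> (row=0, col=0)

Answer: Shortest path length: 13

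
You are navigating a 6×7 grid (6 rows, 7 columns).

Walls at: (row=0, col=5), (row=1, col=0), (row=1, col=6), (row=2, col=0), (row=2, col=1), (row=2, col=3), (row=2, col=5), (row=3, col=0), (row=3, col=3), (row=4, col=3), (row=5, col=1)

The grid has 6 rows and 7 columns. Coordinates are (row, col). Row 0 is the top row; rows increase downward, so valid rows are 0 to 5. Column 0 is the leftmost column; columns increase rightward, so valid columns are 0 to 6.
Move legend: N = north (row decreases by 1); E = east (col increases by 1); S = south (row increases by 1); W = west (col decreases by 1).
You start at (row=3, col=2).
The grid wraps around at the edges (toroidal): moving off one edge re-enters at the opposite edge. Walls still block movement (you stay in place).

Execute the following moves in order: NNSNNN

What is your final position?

Answer: Final position: (row=5, col=2)

Derivation:
Start: (row=3, col=2)
  N (north): (row=3, col=2) -> (row=2, col=2)
  N (north): (row=2, col=2) -> (row=1, col=2)
  S (south): (row=1, col=2) -> (row=2, col=2)
  N (north): (row=2, col=2) -> (row=1, col=2)
  N (north): (row=1, col=2) -> (row=0, col=2)
  N (north): (row=0, col=2) -> (row=5, col=2)
Final: (row=5, col=2)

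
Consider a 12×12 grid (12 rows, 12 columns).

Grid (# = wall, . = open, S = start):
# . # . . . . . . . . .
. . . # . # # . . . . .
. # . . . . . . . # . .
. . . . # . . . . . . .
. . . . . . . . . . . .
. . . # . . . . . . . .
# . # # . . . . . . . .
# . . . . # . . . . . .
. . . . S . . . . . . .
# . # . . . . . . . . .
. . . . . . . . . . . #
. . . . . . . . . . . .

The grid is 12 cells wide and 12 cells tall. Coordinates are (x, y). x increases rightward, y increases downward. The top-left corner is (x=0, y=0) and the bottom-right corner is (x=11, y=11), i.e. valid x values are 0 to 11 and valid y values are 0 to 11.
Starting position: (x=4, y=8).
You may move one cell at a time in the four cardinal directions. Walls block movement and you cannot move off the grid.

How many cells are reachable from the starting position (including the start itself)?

Answer: Reachable cells: 127

Derivation:
BFS flood-fill from (x=4, y=8):
  Distance 0: (x=4, y=8)
  Distance 1: (x=4, y=7), (x=3, y=8), (x=5, y=8), (x=4, y=9)
  Distance 2: (x=4, y=6), (x=3, y=7), (x=2, y=8), (x=6, y=8), (x=3, y=9), (x=5, y=9), (x=4, y=10)
  Distance 3: (x=4, y=5), (x=5, y=6), (x=2, y=7), (x=6, y=7), (x=1, y=8), (x=7, y=8), (x=6, y=9), (x=3, y=10), (x=5, y=10), (x=4, y=11)
  Distance 4: (x=4, y=4), (x=5, y=5), (x=6, y=6), (x=1, y=7), (x=7, y=7), (x=0, y=8), (x=8, y=8), (x=1, y=9), (x=7, y=9), (x=2, y=10), (x=6, y=10), (x=3, y=11), (x=5, y=11)
  Distance 5: (x=3, y=4), (x=5, y=4), (x=6, y=5), (x=1, y=6), (x=7, y=6), (x=8, y=7), (x=9, y=8), (x=8, y=9), (x=1, y=10), (x=7, y=10), (x=2, y=11), (x=6, y=11)
  Distance 6: (x=3, y=3), (x=5, y=3), (x=2, y=4), (x=6, y=4), (x=1, y=5), (x=7, y=5), (x=8, y=6), (x=9, y=7), (x=10, y=8), (x=9, y=9), (x=0, y=10), (x=8, y=10), (x=1, y=11), (x=7, y=11)
  Distance 7: (x=3, y=2), (x=5, y=2), (x=2, y=3), (x=6, y=3), (x=1, y=4), (x=7, y=4), (x=0, y=5), (x=2, y=5), (x=8, y=5), (x=9, y=6), (x=10, y=7), (x=11, y=8), (x=10, y=9), (x=9, y=10), (x=0, y=11), (x=8, y=11)
  Distance 8: (x=2, y=2), (x=4, y=2), (x=6, y=2), (x=1, y=3), (x=7, y=3), (x=0, y=4), (x=8, y=4), (x=9, y=5), (x=10, y=6), (x=11, y=7), (x=11, y=9), (x=10, y=10), (x=9, y=11)
  Distance 9: (x=2, y=1), (x=4, y=1), (x=7, y=2), (x=0, y=3), (x=8, y=3), (x=9, y=4), (x=10, y=5), (x=11, y=6), (x=10, y=11)
  Distance 10: (x=4, y=0), (x=1, y=1), (x=7, y=1), (x=0, y=2), (x=8, y=2), (x=9, y=3), (x=10, y=4), (x=11, y=5), (x=11, y=11)
  Distance 11: (x=1, y=0), (x=3, y=0), (x=5, y=0), (x=7, y=0), (x=0, y=1), (x=8, y=1), (x=10, y=3), (x=11, y=4)
  Distance 12: (x=6, y=0), (x=8, y=0), (x=9, y=1), (x=10, y=2), (x=11, y=3)
  Distance 13: (x=9, y=0), (x=10, y=1), (x=11, y=2)
  Distance 14: (x=10, y=0), (x=11, y=1)
  Distance 15: (x=11, y=0)
Total reachable: 127 (grid has 127 open cells total)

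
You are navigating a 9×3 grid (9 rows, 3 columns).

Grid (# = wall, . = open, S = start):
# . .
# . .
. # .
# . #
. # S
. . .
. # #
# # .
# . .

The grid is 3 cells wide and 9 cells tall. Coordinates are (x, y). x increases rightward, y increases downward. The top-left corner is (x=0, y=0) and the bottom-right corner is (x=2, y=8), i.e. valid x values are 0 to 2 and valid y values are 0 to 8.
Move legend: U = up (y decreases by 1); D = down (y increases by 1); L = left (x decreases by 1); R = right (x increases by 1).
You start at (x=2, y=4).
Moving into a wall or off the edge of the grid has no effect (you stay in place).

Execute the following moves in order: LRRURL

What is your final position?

Start: (x=2, y=4)
  L (left): blocked, stay at (x=2, y=4)
  R (right): blocked, stay at (x=2, y=4)
  R (right): blocked, stay at (x=2, y=4)
  U (up): blocked, stay at (x=2, y=4)
  R (right): blocked, stay at (x=2, y=4)
  L (left): blocked, stay at (x=2, y=4)
Final: (x=2, y=4)

Answer: Final position: (x=2, y=4)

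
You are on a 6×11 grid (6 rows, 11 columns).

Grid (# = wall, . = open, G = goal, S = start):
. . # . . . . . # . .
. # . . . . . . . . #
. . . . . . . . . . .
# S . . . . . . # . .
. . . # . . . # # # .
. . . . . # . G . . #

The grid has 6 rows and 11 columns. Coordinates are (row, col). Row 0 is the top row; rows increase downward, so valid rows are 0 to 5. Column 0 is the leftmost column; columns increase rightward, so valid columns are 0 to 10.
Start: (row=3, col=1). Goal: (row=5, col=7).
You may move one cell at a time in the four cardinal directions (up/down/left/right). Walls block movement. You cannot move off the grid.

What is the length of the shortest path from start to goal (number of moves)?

Answer: Shortest path length: 8

Derivation:
BFS from (row=3, col=1) until reaching (row=5, col=7):
  Distance 0: (row=3, col=1)
  Distance 1: (row=2, col=1), (row=3, col=2), (row=4, col=1)
  Distance 2: (row=2, col=0), (row=2, col=2), (row=3, col=3), (row=4, col=0), (row=4, col=2), (row=5, col=1)
  Distance 3: (row=1, col=0), (row=1, col=2), (row=2, col=3), (row=3, col=4), (row=5, col=0), (row=5, col=2)
  Distance 4: (row=0, col=0), (row=1, col=3), (row=2, col=4), (row=3, col=5), (row=4, col=4), (row=5, col=3)
  Distance 5: (row=0, col=1), (row=0, col=3), (row=1, col=4), (row=2, col=5), (row=3, col=6), (row=4, col=5), (row=5, col=4)
  Distance 6: (row=0, col=4), (row=1, col=5), (row=2, col=6), (row=3, col=7), (row=4, col=6)
  Distance 7: (row=0, col=5), (row=1, col=6), (row=2, col=7), (row=5, col=6)
  Distance 8: (row=0, col=6), (row=1, col=7), (row=2, col=8), (row=5, col=7)  <- goal reached here
One shortest path (8 moves): (row=3, col=1) -> (row=3, col=2) -> (row=3, col=3) -> (row=3, col=4) -> (row=3, col=5) -> (row=3, col=6) -> (row=4, col=6) -> (row=5, col=6) -> (row=5, col=7)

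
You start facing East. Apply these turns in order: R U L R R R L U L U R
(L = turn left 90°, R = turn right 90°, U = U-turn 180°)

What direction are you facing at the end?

Start: East
  R (right (90° clockwise)) -> South
  U (U-turn (180°)) -> North
  L (left (90° counter-clockwise)) -> West
  R (right (90° clockwise)) -> North
  R (right (90° clockwise)) -> East
  R (right (90° clockwise)) -> South
  L (left (90° counter-clockwise)) -> East
  U (U-turn (180°)) -> West
  L (left (90° counter-clockwise)) -> South
  U (U-turn (180°)) -> North
  R (right (90° clockwise)) -> East
Final: East

Answer: Final heading: East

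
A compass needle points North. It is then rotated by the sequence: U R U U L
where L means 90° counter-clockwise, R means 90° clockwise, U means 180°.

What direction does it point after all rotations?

Answer: Final heading: South

Derivation:
Start: North
  U (U-turn (180°)) -> South
  R (right (90° clockwise)) -> West
  U (U-turn (180°)) -> East
  U (U-turn (180°)) -> West
  L (left (90° counter-clockwise)) -> South
Final: South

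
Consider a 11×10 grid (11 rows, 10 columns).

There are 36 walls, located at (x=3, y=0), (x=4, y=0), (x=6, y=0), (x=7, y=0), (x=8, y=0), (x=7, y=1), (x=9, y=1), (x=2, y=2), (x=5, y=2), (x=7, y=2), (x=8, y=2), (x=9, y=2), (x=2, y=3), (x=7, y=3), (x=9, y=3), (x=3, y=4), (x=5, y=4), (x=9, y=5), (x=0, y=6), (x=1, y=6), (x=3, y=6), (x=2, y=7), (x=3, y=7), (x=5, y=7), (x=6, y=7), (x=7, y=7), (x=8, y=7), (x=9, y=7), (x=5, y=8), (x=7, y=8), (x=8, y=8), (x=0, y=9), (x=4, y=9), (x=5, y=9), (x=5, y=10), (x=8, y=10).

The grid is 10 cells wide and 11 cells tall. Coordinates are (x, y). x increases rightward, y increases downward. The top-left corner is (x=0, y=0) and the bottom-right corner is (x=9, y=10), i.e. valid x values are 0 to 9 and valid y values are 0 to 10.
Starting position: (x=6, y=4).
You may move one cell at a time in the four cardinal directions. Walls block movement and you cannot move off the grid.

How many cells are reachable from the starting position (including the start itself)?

Answer: Reachable cells: 63

Derivation:
BFS flood-fill from (x=6, y=4):
  Distance 0: (x=6, y=4)
  Distance 1: (x=6, y=3), (x=7, y=4), (x=6, y=5)
  Distance 2: (x=6, y=2), (x=5, y=3), (x=8, y=4), (x=5, y=5), (x=7, y=5), (x=6, y=6)
  Distance 3: (x=6, y=1), (x=4, y=3), (x=8, y=3), (x=9, y=4), (x=4, y=5), (x=8, y=5), (x=5, y=6), (x=7, y=6)
  Distance 4: (x=5, y=1), (x=4, y=2), (x=3, y=3), (x=4, y=4), (x=3, y=5), (x=4, y=6), (x=8, y=6)
  Distance 5: (x=5, y=0), (x=4, y=1), (x=3, y=2), (x=2, y=5), (x=9, y=6), (x=4, y=7)
  Distance 6: (x=3, y=1), (x=2, y=4), (x=1, y=5), (x=2, y=6), (x=4, y=8)
  Distance 7: (x=2, y=1), (x=1, y=4), (x=0, y=5), (x=3, y=8)
  Distance 8: (x=2, y=0), (x=1, y=1), (x=1, y=3), (x=0, y=4), (x=2, y=8), (x=3, y=9)
  Distance 9: (x=1, y=0), (x=0, y=1), (x=1, y=2), (x=0, y=3), (x=1, y=8), (x=2, y=9), (x=3, y=10)
  Distance 10: (x=0, y=0), (x=0, y=2), (x=1, y=7), (x=0, y=8), (x=1, y=9), (x=2, y=10), (x=4, y=10)
  Distance 11: (x=0, y=7), (x=1, y=10)
  Distance 12: (x=0, y=10)
Total reachable: 63 (grid has 74 open cells total)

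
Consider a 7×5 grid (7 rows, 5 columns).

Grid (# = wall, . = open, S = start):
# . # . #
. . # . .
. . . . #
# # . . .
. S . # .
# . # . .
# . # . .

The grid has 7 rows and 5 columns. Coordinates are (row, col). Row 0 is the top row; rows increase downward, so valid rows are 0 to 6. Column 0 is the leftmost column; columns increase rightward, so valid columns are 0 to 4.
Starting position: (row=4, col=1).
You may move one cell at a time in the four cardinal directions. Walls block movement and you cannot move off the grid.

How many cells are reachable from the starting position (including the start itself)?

Answer: Reachable cells: 23

Derivation:
BFS flood-fill from (row=4, col=1):
  Distance 0: (row=4, col=1)
  Distance 1: (row=4, col=0), (row=4, col=2), (row=5, col=1)
  Distance 2: (row=3, col=2), (row=6, col=1)
  Distance 3: (row=2, col=2), (row=3, col=3)
  Distance 4: (row=2, col=1), (row=2, col=3), (row=3, col=4)
  Distance 5: (row=1, col=1), (row=1, col=3), (row=2, col=0), (row=4, col=4)
  Distance 6: (row=0, col=1), (row=0, col=3), (row=1, col=0), (row=1, col=4), (row=5, col=4)
  Distance 7: (row=5, col=3), (row=6, col=4)
  Distance 8: (row=6, col=3)
Total reachable: 23 (grid has 23 open cells total)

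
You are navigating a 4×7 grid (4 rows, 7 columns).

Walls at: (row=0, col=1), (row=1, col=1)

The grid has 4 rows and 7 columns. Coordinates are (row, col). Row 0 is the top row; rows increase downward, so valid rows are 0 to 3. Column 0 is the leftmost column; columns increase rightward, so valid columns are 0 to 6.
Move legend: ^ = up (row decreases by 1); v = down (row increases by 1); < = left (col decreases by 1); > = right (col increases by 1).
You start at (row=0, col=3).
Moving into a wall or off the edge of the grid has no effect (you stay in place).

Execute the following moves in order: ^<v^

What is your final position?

Answer: Final position: (row=0, col=2)

Derivation:
Start: (row=0, col=3)
  ^ (up): blocked, stay at (row=0, col=3)
  < (left): (row=0, col=3) -> (row=0, col=2)
  v (down): (row=0, col=2) -> (row=1, col=2)
  ^ (up): (row=1, col=2) -> (row=0, col=2)
Final: (row=0, col=2)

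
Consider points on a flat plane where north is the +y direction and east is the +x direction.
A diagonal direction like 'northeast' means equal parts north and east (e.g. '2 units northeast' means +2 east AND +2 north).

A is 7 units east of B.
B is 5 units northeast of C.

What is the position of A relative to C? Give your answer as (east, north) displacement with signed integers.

Answer: A is at (east=12, north=5) relative to C.

Derivation:
Place C at the origin (east=0, north=0).
  B is 5 units northeast of C: delta (east=+5, north=+5); B at (east=5, north=5).
  A is 7 units east of B: delta (east=+7, north=+0); A at (east=12, north=5).
Therefore A relative to C: (east=12, north=5).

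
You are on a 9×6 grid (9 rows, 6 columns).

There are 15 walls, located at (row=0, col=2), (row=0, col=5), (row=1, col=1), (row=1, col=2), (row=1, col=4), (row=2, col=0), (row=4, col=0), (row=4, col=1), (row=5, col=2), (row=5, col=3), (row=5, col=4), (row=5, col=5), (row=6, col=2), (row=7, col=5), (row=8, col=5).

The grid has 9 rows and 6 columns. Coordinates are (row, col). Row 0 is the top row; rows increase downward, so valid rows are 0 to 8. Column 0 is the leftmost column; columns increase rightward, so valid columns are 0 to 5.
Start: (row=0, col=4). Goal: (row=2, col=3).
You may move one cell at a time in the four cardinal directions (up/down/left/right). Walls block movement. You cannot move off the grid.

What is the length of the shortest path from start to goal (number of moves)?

Answer: Shortest path length: 3

Derivation:
BFS from (row=0, col=4) until reaching (row=2, col=3):
  Distance 0: (row=0, col=4)
  Distance 1: (row=0, col=3)
  Distance 2: (row=1, col=3)
  Distance 3: (row=2, col=3)  <- goal reached here
One shortest path (3 moves): (row=0, col=4) -> (row=0, col=3) -> (row=1, col=3) -> (row=2, col=3)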